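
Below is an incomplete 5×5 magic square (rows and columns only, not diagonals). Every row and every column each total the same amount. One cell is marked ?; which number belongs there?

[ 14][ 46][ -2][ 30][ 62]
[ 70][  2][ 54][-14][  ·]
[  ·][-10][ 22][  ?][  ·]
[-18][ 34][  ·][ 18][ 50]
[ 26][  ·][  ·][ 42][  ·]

Row 1 is complete and sums to 150; that is the magic constant.
Row 2 must total 150; the given cells sum to 112, so (2,5) = 38.
From row 4, 150 − (-18 + 34 + 18 + 50) gives (4,3) = 66.
Using column 1: 14 + 70 + (-18) + 26 + ? → (3,1) = 150 − 92 = 58.
Column 2 needs 150; the known cells sum to 72, so (5,2) = 78.
Column 3: -2 + 54 + 22 + 66 + ? = 150, so (5,3) = 10.
Column 4 needs 150; the known cells sum to 76, so (3,4) = 74.

74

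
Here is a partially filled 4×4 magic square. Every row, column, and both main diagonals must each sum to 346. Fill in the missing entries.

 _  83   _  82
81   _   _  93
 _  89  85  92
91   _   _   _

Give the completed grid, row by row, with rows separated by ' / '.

Row 3: 89 + 85 + 92 + ? = 346, so (3,1) = 80.
Column 1: 81 + 80 + 91 + ? = 346, so (1,1) = 94.
Column 4: 82 + 93 + 92 + ? = 346, so (4,4) = 79.
From main diagonal, 346 − (94 + 85 + 79) gives (2,2) = 88.
The remaining cell in anti-diagonal is (2,3) = 346 − 262 = 84.
From row 1, 346 − (94 + 83 + 82) gives (1,3) = 87.
The remaining cell in column 2 is (4,2) = 346 − 260 = 86.
Column 3 needs 346; the known cells sum to 256, so (4,3) = 90.

94 83 87 82 / 81 88 84 93 / 80 89 85 92 / 91 86 90 79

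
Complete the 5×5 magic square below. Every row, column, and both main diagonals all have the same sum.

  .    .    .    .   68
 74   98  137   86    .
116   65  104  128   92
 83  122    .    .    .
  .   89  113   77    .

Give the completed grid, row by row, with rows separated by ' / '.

107 131 80 119 68 / 74 98 137 86 110 / 116 65 104 128 92 / 83 122 71 95 134 / 125 89 113 77 101

Row 3 is already complete: 116 + 65 + 104 + 128 + 92 = 505, so that is the magic constant.
Row 2 must total 505; the given cells sum to 395, so (2,5) = 110.
From column 2, 505 − (98 + 65 + 122 + 89) gives (1,2) = 131.
Anti-diagonal: 68 + 86 + 104 + 122 + ? = 505, so (5,1) = 125.
Row 5 needs 505; the known cells sum to 404, so (5,5) = 101.
Using column 1: 74 + 116 + 83 + 125 + ? → (1,1) = 505 − 398 = 107.
From column 5, 505 − (68 + 110 + 92 + 101) gives (4,5) = 134.
Main diagonal needs 505; the known cells sum to 410, so (4,4) = 95.
Row 4 needs 505; the known cells sum to 434, so (4,3) = 71.
Column 3 must total 505; the given cells sum to 425, so (1,3) = 80.
Using column 4: 86 + 128 + 95 + 77 + ? → (1,4) = 505 − 386 = 119.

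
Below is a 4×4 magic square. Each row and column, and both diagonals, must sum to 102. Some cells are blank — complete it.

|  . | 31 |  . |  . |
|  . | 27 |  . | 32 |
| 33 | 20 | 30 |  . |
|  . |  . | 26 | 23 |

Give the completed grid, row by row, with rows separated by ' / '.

Row 3 must total 102; the given cells sum to 83, so (3,4) = 19.
The remaining cell in column 2 is (4,2) = 102 − 78 = 24.
Column 4: 32 + 19 + 23 + ? = 102, so (1,4) = 28.
Main diagonal: 27 + 30 + 23 + ? = 102, so (1,1) = 22.
Row 1 needs 102; the known cells sum to 81, so (1,3) = 21.
Row 4: 24 + 26 + 23 + ? = 102, so (4,1) = 29.
Column 1: 22 + 33 + 29 + ? = 102, so (2,1) = 18.
Using column 3: 21 + 30 + 26 + ? → (2,3) = 102 − 77 = 25.

22 31 21 28 / 18 27 25 32 / 33 20 30 19 / 29 24 26 23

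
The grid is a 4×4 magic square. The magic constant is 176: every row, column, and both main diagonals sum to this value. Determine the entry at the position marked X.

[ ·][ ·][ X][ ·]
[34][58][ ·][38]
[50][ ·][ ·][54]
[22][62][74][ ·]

26

Using row 2: 34 + 58 + 38 + ? → (2,3) = 176 − 130 = 46.
Row 4 needs 176; the known cells sum to 158, so (4,4) = 18.
Column 1 must total 176; the given cells sum to 106, so (1,1) = 70.
Column 4 needs 176; the known cells sum to 110, so (1,4) = 66.
Main diagonal: 70 + 58 + 18 + ? = 176, so (3,3) = 30.
The remaining cell in anti-diagonal is (3,2) = 176 − 134 = 42.
The remaining cell in column 2 is (1,2) = 176 − 162 = 14.
From column 3, 176 − (46 + 30 + 74) gives (1,3) = 26.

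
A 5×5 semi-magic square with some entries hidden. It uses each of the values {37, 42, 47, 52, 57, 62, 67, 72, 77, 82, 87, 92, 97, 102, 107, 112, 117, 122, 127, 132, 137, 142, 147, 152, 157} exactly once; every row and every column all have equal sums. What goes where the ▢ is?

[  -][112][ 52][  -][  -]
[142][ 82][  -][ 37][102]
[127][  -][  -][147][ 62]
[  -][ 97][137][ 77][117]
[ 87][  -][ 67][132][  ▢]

47

The 25 entries sum to 2425, so each line sums to 2425/5 = 485.
Row 2 must total 485; the given cells sum to 363, so (2,3) = 122.
Row 4 needs 485; the known cells sum to 428, so (4,1) = 57.
Using column 1: 142 + 127 + 57 + 87 + ? → (1,1) = 485 − 413 = 72.
Column 3 must total 485; the given cells sum to 378, so (3,3) = 107.
Column 4 must total 485; the given cells sum to 393, so (1,4) = 92.
Row 1 must total 485; the given cells sum to 328, so (1,5) = 157.
The remaining cell in row 3 is (3,2) = 485 − 443 = 42.
Column 2: 112 + 82 + 42 + 97 + ? = 485, so (5,2) = 152.
Column 5: 157 + 102 + 62 + 117 + ? = 485, so (5,5) = 47.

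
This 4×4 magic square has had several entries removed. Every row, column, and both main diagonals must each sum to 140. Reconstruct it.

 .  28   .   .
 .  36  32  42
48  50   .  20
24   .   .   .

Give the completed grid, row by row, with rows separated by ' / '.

38 28 40 34 / 30 36 32 42 / 48 50 22 20 / 24 26 46 44

Row 2: 36 + 32 + 42 + ? = 140, so (2,1) = 30.
From row 3, 140 − (48 + 50 + 20) gives (3,3) = 22.
Column 1 needs 140; the known cells sum to 102, so (1,1) = 38.
The remaining cell in column 2 is (4,2) = 140 − 114 = 26.
Using main diagonal: 38 + 36 + 22 + ? → (4,4) = 140 − 96 = 44.
The remaining cell in anti-diagonal is (1,4) = 140 − 106 = 34.
The remaining cell in row 1 is (1,3) = 140 − 100 = 40.
Using row 4: 24 + 26 + 44 + ? → (4,3) = 140 − 94 = 46.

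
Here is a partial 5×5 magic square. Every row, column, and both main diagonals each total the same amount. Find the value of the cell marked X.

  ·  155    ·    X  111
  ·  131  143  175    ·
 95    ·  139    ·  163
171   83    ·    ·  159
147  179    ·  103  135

Anti-diagonal is complete and sums to 655; that is the magic constant.
From row 5, 655 − (147 + 179 + 103 + 135) gives (5,3) = 91.
Using column 2: 155 + 131 + 83 + 179 + ? → (3,2) = 655 − 548 = 107.
Using column 5: 111 + 163 + 159 + 135 + ? → (2,5) = 655 − 568 = 87.
Row 2: 131 + 143 + 175 + 87 + ? = 655, so (2,1) = 119.
Row 3 needs 655; the known cells sum to 504, so (3,4) = 151.
Column 1 needs 655; the known cells sum to 532, so (1,1) = 123.
Main diagonal: 123 + 131 + 139 + 135 + ? = 655, so (4,4) = 127.
The remaining cell in row 4 is (4,3) = 655 − 540 = 115.
Using column 3: 143 + 139 + 115 + 91 + ? → (1,3) = 655 − 488 = 167.
Column 4 must total 655; the given cells sum to 556, so (1,4) = 99.

99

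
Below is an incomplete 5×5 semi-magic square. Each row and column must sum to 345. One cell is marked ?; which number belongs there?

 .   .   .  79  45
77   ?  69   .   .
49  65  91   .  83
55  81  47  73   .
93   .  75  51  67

Using row 3: 49 + 65 + 91 + 83 + ? → (3,4) = 345 − 288 = 57.
Row 4 must total 345; the given cells sum to 256, so (4,5) = 89.
Using row 5: 93 + 75 + 51 + 67 + ? → (5,2) = 345 − 286 = 59.
Column 1 needs 345; the known cells sum to 274, so (1,1) = 71.
Column 3 needs 345; the known cells sum to 282, so (1,3) = 63.
Using column 4: 79 + 57 + 73 + 51 + ? → (2,4) = 345 − 260 = 85.
Column 5 needs 345; the known cells sum to 284, so (2,5) = 61.
From row 1, 345 − (71 + 63 + 79 + 45) gives (1,2) = 87.
Row 2: 77 + 69 + 85 + 61 + ? = 345, so (2,2) = 53.

53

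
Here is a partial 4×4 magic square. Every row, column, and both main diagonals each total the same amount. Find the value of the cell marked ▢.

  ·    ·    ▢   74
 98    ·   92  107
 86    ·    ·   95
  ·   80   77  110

113

Column 4 is complete and sums to 386; that is the magic constant.
Row 2 needs 386; the known cells sum to 297, so (2,2) = 89.
The remaining cell in row 4 is (4,1) = 386 − 267 = 119.
From column 1, 386 − (98 + 86 + 119) gives (1,1) = 83.
Main diagonal needs 386; the known cells sum to 282, so (3,3) = 104.
Anti-diagonal: 74 + 92 + 119 + ? = 386, so (3,2) = 101.
The remaining cell in column 2 is (1,2) = 386 − 270 = 116.
Column 3 needs 386; the known cells sum to 273, so (1,3) = 113.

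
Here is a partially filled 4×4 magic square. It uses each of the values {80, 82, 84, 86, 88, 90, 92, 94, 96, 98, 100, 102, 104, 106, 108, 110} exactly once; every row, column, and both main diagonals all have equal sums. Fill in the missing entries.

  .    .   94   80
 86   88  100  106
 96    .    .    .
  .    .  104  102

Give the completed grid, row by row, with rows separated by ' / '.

108 98 94 80 / 86 88 100 106 / 96 110 82 92 / 90 84 104 102

The 16 entries sum to 1520, so each line sums to 1520/4 = 380.
From column 3, 380 − (94 + 100 + 104) gives (3,3) = 82.
Column 4 needs 380; the known cells sum to 288, so (3,4) = 92.
Main diagonal must total 380; the given cells sum to 272, so (1,1) = 108.
Row 1 must total 380; the given cells sum to 282, so (1,2) = 98.
From row 3, 380 − (96 + 82 + 92) gives (3,2) = 110.
Column 1: 108 + 86 + 96 + ? = 380, so (4,1) = 90.
Using column 2: 98 + 88 + 110 + ? → (4,2) = 380 − 296 = 84.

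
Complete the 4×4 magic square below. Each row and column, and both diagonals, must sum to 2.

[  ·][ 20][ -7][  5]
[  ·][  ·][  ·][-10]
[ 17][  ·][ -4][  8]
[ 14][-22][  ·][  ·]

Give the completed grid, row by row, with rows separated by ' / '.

Row 1: 20 + (-7) + 5 + ? = 2, so (1,1) = -16.
The remaining cell in row 3 is (3,2) = 2 − 21 = -19.
The remaining cell in column 1 is (2,1) = 2 − 15 = -13.
From column 2, 2 − (20 + (-19) + (-22)) gives (2,2) = 23.
From column 4, 2 − (5 + (-10) + 8) gives (4,4) = -1.
Anti-diagonal: 5 + (-19) + 14 + ? = 2, so (2,3) = 2.
Row 4 needs 2; the known cells sum to -9, so (4,3) = 11.

-16 20 -7 5 / -13 23 2 -10 / 17 -19 -4 8 / 14 -22 11 -1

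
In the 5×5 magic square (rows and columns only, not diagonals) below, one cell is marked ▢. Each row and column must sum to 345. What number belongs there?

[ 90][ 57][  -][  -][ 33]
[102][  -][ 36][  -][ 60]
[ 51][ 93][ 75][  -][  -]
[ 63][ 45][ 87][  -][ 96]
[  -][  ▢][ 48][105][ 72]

Row 4 must total 345; the given cells sum to 291, so (4,4) = 54.
Column 1 needs 345; the known cells sum to 306, so (5,1) = 39.
Column 3 must total 345; the given cells sum to 246, so (1,3) = 99.
Column 5: 33 + 60 + 96 + 72 + ? = 345, so (3,5) = 84.
Row 1 must total 345; the given cells sum to 279, so (1,4) = 66.
Using row 3: 51 + 93 + 75 + 84 + ? → (3,4) = 345 − 303 = 42.
Row 5 must total 345; the given cells sum to 264, so (5,2) = 81.

81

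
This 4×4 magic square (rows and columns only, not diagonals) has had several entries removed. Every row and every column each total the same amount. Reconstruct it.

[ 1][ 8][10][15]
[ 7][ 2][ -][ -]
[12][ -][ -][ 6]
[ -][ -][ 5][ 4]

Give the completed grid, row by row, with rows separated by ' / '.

1 8 10 15 / 7 2 16 9 / 12 13 3 6 / 14 11 5 4

Row 1 is already complete: 1 + 8 + 10 + 15 = 34, so that is the magic constant.
Column 1 needs 34; the known cells sum to 20, so (4,1) = 14.
Column 4 must total 34; the given cells sum to 25, so (2,4) = 9.
Row 2: 7 + 2 + 9 + ? = 34, so (2,3) = 16.
Row 4 needs 34; the known cells sum to 23, so (4,2) = 11.
The remaining cell in column 2 is (3,2) = 34 − 21 = 13.
From column 3, 34 − (10 + 16 + 5) gives (3,3) = 3.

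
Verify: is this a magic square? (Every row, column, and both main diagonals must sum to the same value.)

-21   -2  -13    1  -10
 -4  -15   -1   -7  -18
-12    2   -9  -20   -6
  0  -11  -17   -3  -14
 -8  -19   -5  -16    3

Yes

Row 1: -21 + (-2) + (-13) + 1 + (-10) = -45.
Row 2: -4 + (-15) + (-1) + (-7) + (-18) = -45.
Row 3: -12 + 2 + (-9) + (-20) + (-6) = -45.
Row 4: 0 + (-11) + (-17) + (-3) + (-14) = -45.
Row 5: -8 + (-19) + (-5) + (-16) + 3 = -45.
Column 1: -21 + (-4) + (-12) + 0 + (-8) = -45.
Column 2: -2 + (-15) + 2 + (-11) + (-19) = -45.
Column 3: -13 + (-1) + (-9) + (-17) + (-5) = -45.
Column 4: 1 + (-7) + (-20) + (-3) + (-16) = -45.
Column 5: -10 + (-18) + (-6) + (-14) + 3 = -45.
Main diagonal: -21 + (-15) + (-9) + (-3) + 3 = -45.
Anti-diagonal: -10 + (-7) + (-9) + (-11) + (-8) = -45.
All lines sum to -45.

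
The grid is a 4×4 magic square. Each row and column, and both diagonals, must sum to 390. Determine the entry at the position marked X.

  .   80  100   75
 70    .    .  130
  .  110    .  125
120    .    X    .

115

The remaining cell in row 1 is (1,1) = 390 − 255 = 135.
Using column 1: 135 + 70 + 120 + ? → (3,1) = 390 − 325 = 65.
From column 4, 390 − (75 + 130 + 125) gives (4,4) = 60.
From anti-diagonal, 390 − (75 + 110 + 120) gives (2,3) = 85.
Row 2 needs 390; the known cells sum to 285, so (2,2) = 105.
Using row 3: 65 + 110 + 125 + ? → (3,3) = 390 − 300 = 90.
Column 2 must total 390; the given cells sum to 295, so (4,2) = 95.
Column 3: 100 + 85 + 90 + ? = 390, so (4,3) = 115.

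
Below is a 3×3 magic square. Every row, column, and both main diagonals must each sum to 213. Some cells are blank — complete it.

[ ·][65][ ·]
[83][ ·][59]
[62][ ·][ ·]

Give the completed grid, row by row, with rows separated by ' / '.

68 65 80 / 83 71 59 / 62 77 74

The remaining cell in row 2 is (2,2) = 213 − 142 = 71.
Column 1 needs 213; the known cells sum to 145, so (1,1) = 68.
The remaining cell in column 2 is (3,2) = 213 − 136 = 77.
Using main diagonal: 68 + 71 + ? → (3,3) = 213 − 139 = 74.
Anti-diagonal must total 213; the given cells sum to 133, so (1,3) = 80.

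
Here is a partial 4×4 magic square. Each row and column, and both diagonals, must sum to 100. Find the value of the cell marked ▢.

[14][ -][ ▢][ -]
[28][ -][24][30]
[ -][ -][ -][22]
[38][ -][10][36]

Row 2 needs 100; the known cells sum to 82, so (2,2) = 18.
Row 4: 38 + 10 + 36 + ? = 100, so (4,2) = 16.
Column 1: 14 + 28 + 38 + ? = 100, so (3,1) = 20.
Using column 4: 30 + 22 + 36 + ? → (1,4) = 100 − 88 = 12.
The remaining cell in main diagonal is (3,3) = 100 − 68 = 32.
Anti-diagonal needs 100; the known cells sum to 74, so (3,2) = 26.
Using column 2: 18 + 26 + 16 + ? → (1,2) = 100 − 60 = 40.
Column 3: 24 + 32 + 10 + ? = 100, so (1,3) = 34.

34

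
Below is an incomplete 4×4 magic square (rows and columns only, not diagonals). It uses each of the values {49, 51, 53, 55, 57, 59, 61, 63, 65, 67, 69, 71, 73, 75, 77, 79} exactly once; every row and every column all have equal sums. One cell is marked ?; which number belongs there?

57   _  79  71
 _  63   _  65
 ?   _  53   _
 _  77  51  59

The 16 entries sum to 1024, so each line sums to 1024/4 = 256.
Using row 1: 57 + 79 + 71 + ? → (1,2) = 256 − 207 = 49.
Row 4 needs 256; the known cells sum to 187, so (4,1) = 69.
Column 2 must total 256; the given cells sum to 189, so (3,2) = 67.
The remaining cell in column 3 is (2,3) = 256 − 183 = 73.
From column 4, 256 − (71 + 65 + 59) gives (3,4) = 61.
Row 2: 63 + 73 + 65 + ? = 256, so (2,1) = 55.
Using row 3: 67 + 53 + 61 + ? → (3,1) = 256 − 181 = 75.

75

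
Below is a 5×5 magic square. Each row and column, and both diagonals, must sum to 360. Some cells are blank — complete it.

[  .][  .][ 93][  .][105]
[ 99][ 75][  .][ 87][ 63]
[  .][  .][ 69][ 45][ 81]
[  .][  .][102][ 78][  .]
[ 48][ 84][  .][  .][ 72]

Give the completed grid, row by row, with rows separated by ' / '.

66 42 93 54 105 / 99 75 36 87 63 / 57 108 69 45 81 / 90 51 102 78 39 / 48 84 60 96 72

Row 2 must total 360; the given cells sum to 324, so (2,3) = 36.
Column 3 must total 360; the given cells sum to 300, so (5,3) = 60.
Column 5 needs 360; the known cells sum to 321, so (4,5) = 39.
From main diagonal, 360 − (75 + 69 + 78 + 72) gives (1,1) = 66.
Anti-diagonal: 105 + 87 + 69 + 48 + ? = 360, so (4,2) = 51.
Using row 4: 51 + 102 + 78 + 39 + ? → (4,1) = 360 − 270 = 90.
Row 5 must total 360; the given cells sum to 264, so (5,4) = 96.
Column 1: 66 + 99 + 90 + 48 + ? = 360, so (3,1) = 57.
Column 4 must total 360; the given cells sum to 306, so (1,4) = 54.
Using row 1: 66 + 93 + 54 + 105 + ? → (1,2) = 360 − 318 = 42.
Row 3 must total 360; the given cells sum to 252, so (3,2) = 108.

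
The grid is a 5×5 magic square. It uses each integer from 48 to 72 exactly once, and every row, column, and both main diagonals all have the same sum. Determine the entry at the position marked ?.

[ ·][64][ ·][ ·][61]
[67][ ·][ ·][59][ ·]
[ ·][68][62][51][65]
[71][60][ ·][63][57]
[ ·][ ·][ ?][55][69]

The entries are 48 through 72, which sum to 1500, so each line sums to 1500/5 = 300.
Using row 3: 68 + 62 + 51 + 65 + ? → (3,1) = 300 − 246 = 54.
Row 4 needs 300; the known cells sum to 251, so (4,3) = 49.
The remaining cell in column 4 is (1,4) = 300 − 228 = 72.
Column 5: 61 + 65 + 57 + 69 + ? = 300, so (2,5) = 48.
Anti-diagonal needs 300; the known cells sum to 242, so (5,1) = 58.
Column 1 must total 300; the given cells sum to 250, so (1,1) = 50.
Main diagonal must total 300; the given cells sum to 244, so (2,2) = 56.
Row 1 must total 300; the given cells sum to 247, so (1,3) = 53.
The remaining cell in row 2 is (2,3) = 300 − 230 = 70.
Column 2 must total 300; the given cells sum to 248, so (5,2) = 52.
Column 3 must total 300; the given cells sum to 234, so (5,3) = 66.

66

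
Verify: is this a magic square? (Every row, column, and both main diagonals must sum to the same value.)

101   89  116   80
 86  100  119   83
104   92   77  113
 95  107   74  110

Row 1: 101 + 89 + 116 + 80 = 386.
Row 2: 86 + 100 + 119 + 83 = 388.
Row 3: 104 + 92 + 77 + 113 = 386.
Row 4: 95 + 107 + 74 + 110 = 386.
Column 1: 101 + 86 + 104 + 95 = 386.
Column 2: 89 + 100 + 92 + 107 = 388.
Column 3: 116 + 119 + 77 + 74 = 386.
Column 4: 80 + 83 + 113 + 110 = 386.
Main diagonal: 101 + 100 + 77 + 110 = 388.
Anti-diagonal: 80 + 119 + 92 + 95 = 386.

No — main diagonal sums to 388 but row 3 sums to 386.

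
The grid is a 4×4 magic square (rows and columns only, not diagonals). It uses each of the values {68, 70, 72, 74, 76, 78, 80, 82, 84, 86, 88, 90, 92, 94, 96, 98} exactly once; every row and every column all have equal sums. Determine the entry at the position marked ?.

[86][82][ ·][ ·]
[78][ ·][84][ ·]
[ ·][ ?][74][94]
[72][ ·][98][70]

68

The 16 entries sum to 1328, so each line sums to 1328/4 = 332.
Row 4: 72 + 98 + 70 + ? = 332, so (4,2) = 92.
Column 1: 86 + 78 + 72 + ? = 332, so (3,1) = 96.
Column 3 must total 332; the given cells sum to 256, so (1,3) = 76.
The remaining cell in row 1 is (1,4) = 332 − 244 = 88.
Row 3: 96 + 74 + 94 + ? = 332, so (3,2) = 68.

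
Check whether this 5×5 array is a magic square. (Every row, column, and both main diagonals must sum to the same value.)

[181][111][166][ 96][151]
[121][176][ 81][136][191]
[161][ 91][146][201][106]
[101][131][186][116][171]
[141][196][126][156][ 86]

Yes

Row 1: 181 + 111 + 166 + 96 + 151 = 705.
Row 2: 121 + 176 + 81 + 136 + 191 = 705.
Row 3: 161 + 91 + 146 + 201 + 106 = 705.
Row 4: 101 + 131 + 186 + 116 + 171 = 705.
Row 5: 141 + 196 + 126 + 156 + 86 = 705.
Column 1: 181 + 121 + 161 + 101 + 141 = 705.
Column 2: 111 + 176 + 91 + 131 + 196 = 705.
Column 3: 166 + 81 + 146 + 186 + 126 = 705.
Column 4: 96 + 136 + 201 + 116 + 156 = 705.
Column 5: 151 + 191 + 106 + 171 + 86 = 705.
Main diagonal: 181 + 176 + 146 + 116 + 86 = 705.
Anti-diagonal: 151 + 136 + 146 + 131 + 141 = 705.
All lines sum to 705.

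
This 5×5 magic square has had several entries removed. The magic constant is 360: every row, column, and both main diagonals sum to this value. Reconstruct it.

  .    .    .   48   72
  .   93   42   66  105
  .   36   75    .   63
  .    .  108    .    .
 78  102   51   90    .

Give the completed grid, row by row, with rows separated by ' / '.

The remaining cell in row 2 is (2,1) = 360 − 306 = 54.
Using row 5: 78 + 102 + 51 + 90 + ? → (5,5) = 360 − 321 = 39.
Using column 3: 42 + 75 + 108 + 51 + ? → (1,3) = 360 − 276 = 84.
Using column 5: 72 + 105 + 63 + 39 + ? → (4,5) = 360 − 279 = 81.
Anti-diagonal needs 360; the known cells sum to 291, so (4,2) = 69.
Column 2: 93 + 36 + 69 + 102 + ? = 360, so (1,2) = 60.
The remaining cell in row 1 is (1,1) = 360 − 264 = 96.
Main diagonal needs 360; the known cells sum to 303, so (4,4) = 57.
Row 4 must total 360; the given cells sum to 315, so (4,1) = 45.
Using column 1: 96 + 54 + 45 + 78 + ? → (3,1) = 360 − 273 = 87.
Using column 4: 48 + 66 + 57 + 90 + ? → (3,4) = 360 − 261 = 99.

96 60 84 48 72 / 54 93 42 66 105 / 87 36 75 99 63 / 45 69 108 57 81 / 78 102 51 90 39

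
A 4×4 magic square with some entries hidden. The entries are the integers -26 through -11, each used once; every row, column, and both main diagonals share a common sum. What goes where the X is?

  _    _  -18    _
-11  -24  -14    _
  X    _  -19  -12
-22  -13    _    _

The entries are -26 through -11, which sum to -296, so each line sums to -296/4 = -74.
Using row 2: -11 + (-24) + (-14) + ? → (2,4) = -74 − (-49) = -25.
Column 3 needs -74; the known cells sum to -51, so (4,3) = -23.
Using row 4: -22 + (-13) + (-23) + ? → (4,4) = -74 − (-58) = -16.
The remaining cell in column 4 is (1,4) = -74 − (-53) = -21.
The remaining cell in main diagonal is (1,1) = -74 − (-59) = -15.
Anti-diagonal must total -74; the given cells sum to -57, so (3,2) = -17.
The remaining cell in row 1 is (1,2) = -74 − (-54) = -20.
Using row 3: -17 + (-19) + (-12) + ? → (3,1) = -74 − (-48) = -26.

-26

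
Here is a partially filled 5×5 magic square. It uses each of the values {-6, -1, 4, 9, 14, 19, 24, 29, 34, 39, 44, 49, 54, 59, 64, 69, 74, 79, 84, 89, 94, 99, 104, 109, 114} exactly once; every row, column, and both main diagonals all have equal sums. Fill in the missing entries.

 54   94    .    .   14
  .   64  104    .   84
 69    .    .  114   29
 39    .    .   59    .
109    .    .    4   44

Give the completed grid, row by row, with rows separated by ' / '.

54 94 34 74 14 / -1 64 104 19 84 / 69 9 49 114 29 / 39 79 -6 59 99 / 109 24 89 4 44

The 25 entries sum to 1350, so each line sums to 1350/5 = 270.
Using column 1: 54 + 69 + 39 + 109 + ? → (2,1) = 270 − 271 = -1.
The remaining cell in column 5 is (4,5) = 270 − 171 = 99.
Main diagonal needs 270; the known cells sum to 221, so (3,3) = 49.
Row 2 needs 270; the known cells sum to 251, so (2,4) = 19.
Row 3: 69 + 49 + 114 + 29 + ? = 270, so (3,2) = 9.
From column 4, 270 − (19 + 114 + 59 + 4) gives (1,4) = 74.
Anti-diagonal: 14 + 19 + 49 + 109 + ? = 270, so (4,2) = 79.
The remaining cell in row 1 is (1,3) = 270 − 236 = 34.
Using row 4: 39 + 79 + 59 + 99 + ? → (4,3) = 270 − 276 = -6.
Using column 2: 94 + 64 + 9 + 79 + ? → (5,2) = 270 − 246 = 24.
Using column 3: 34 + 104 + 49 + (-6) + ? → (5,3) = 270 − 181 = 89.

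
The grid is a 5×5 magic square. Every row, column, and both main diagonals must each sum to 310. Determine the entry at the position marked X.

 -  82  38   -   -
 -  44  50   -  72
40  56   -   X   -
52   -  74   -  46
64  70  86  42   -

Row 5 must total 310; the given cells sum to 262, so (5,5) = 48.
Column 2: 82 + 44 + 56 + 70 + ? = 310, so (4,2) = 58.
Column 3 must total 310; the given cells sum to 248, so (3,3) = 62.
From row 4, 310 − (52 + 58 + 74 + 46) gives (4,4) = 80.
Main diagonal needs 310; the known cells sum to 234, so (1,1) = 76.
Column 1 must total 310; the given cells sum to 232, so (2,1) = 78.
From row 2, 310 − (78 + 44 + 50 + 72) gives (2,4) = 66.
Anti-diagonal: 66 + 62 + 58 + 64 + ? = 310, so (1,5) = 60.
Row 1 needs 310; the known cells sum to 256, so (1,4) = 54.
Column 4 needs 310; the known cells sum to 242, so (3,4) = 68.

68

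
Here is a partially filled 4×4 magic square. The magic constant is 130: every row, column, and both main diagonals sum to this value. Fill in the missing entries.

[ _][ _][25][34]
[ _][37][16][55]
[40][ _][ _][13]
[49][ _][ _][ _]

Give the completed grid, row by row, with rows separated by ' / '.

19 52 25 34 / 22 37 16 55 / 40 31 46 13 / 49 10 43 28

From row 2, 130 − (37 + 16 + 55) gives (2,1) = 22.
From column 1, 130 − (22 + 40 + 49) gives (1,1) = 19.
Column 4: 34 + 55 + 13 + ? = 130, so (4,4) = 28.
Main diagonal: 19 + 37 + 28 + ? = 130, so (3,3) = 46.
The remaining cell in anti-diagonal is (3,2) = 130 − 99 = 31.
Row 1 needs 130; the known cells sum to 78, so (1,2) = 52.
The remaining cell in column 2 is (4,2) = 130 − 120 = 10.
Column 3 needs 130; the known cells sum to 87, so (4,3) = 43.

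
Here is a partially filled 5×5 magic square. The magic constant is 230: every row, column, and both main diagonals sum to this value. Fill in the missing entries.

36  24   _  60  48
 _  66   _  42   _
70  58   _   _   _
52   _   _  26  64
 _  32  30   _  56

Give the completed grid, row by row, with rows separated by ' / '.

36 24 62 60 48 / 28 66 54 42 40 / 70 58 46 34 22 / 52 50 38 26 64 / 44 32 30 68 56

The remaining cell in row 1 is (1,3) = 230 − 168 = 62.
Column 2 must total 230; the given cells sum to 180, so (4,2) = 50.
Main diagonal: 36 + 66 + 26 + 56 + ? = 230, so (3,3) = 46.
The remaining cell in anti-diagonal is (5,1) = 230 − 186 = 44.
Row 4: 52 + 50 + 26 + 64 + ? = 230, so (4,3) = 38.
Row 5 must total 230; the given cells sum to 162, so (5,4) = 68.
The remaining cell in column 1 is (2,1) = 230 − 202 = 28.
Column 3: 62 + 46 + 38 + 30 + ? = 230, so (2,3) = 54.
Column 4 must total 230; the given cells sum to 196, so (3,4) = 34.
From row 2, 230 − (28 + 66 + 54 + 42) gives (2,5) = 40.
Using row 3: 70 + 58 + 46 + 34 + ? → (3,5) = 230 − 208 = 22.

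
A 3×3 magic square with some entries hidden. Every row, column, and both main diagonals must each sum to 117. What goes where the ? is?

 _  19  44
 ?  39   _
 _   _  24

29

Row 1: 19 + 44 + ? = 117, so (1,1) = 54.
The remaining cell in column 2 is (3,2) = 117 − 58 = 59.
Column 3 must total 117; the given cells sum to 68, so (2,3) = 49.
Anti-diagonal: 44 + 39 + ? = 117, so (3,1) = 34.
Using row 2: 39 + 49 + ? → (2,1) = 117 − 88 = 29.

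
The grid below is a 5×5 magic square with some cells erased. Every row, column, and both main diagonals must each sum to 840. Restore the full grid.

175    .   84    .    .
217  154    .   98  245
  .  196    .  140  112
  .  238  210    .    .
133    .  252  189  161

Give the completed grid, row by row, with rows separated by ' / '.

Using row 2: 217 + 154 + 98 + 245 + ? → (2,3) = 840 − 714 = 126.
Row 5: 133 + 252 + 189 + 161 + ? = 840, so (5,2) = 105.
Using column 2: 154 + 196 + 238 + 105 + ? → (1,2) = 840 − 693 = 147.
Column 3 must total 840; the given cells sum to 672, so (3,3) = 168.
Main diagonal: 175 + 154 + 168 + 161 + ? = 840, so (4,4) = 182.
From anti-diagonal, 840 − (98 + 168 + 238 + 133) gives (1,5) = 203.
From row 1, 840 − (175 + 147 + 84 + 203) gives (1,4) = 231.
From row 3, 840 − (196 + 168 + 140 + 112) gives (3,1) = 224.
Column 1 needs 840; the known cells sum to 749, so (4,1) = 91.
Column 5 needs 840; the known cells sum to 721, so (4,5) = 119.

175 147 84 231 203 / 217 154 126 98 245 / 224 196 168 140 112 / 91 238 210 182 119 / 133 105 252 189 161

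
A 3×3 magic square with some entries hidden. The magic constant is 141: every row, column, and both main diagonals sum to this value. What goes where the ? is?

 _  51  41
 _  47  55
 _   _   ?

45

Row 1 must total 141; the given cells sum to 92, so (1,1) = 49.
Using row 2: 47 + 55 + ? → (2,1) = 141 − 102 = 39.
Column 1 needs 141; the known cells sum to 88, so (3,1) = 53.
From column 2, 141 − (51 + 47) gives (3,2) = 43.
Column 3: 41 + 55 + ? = 141, so (3,3) = 45.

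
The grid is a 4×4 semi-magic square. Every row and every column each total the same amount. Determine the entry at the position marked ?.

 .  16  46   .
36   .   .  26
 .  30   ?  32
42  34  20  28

40

Row 4 is complete and sums to 124; that is the magic constant.
The remaining cell in column 2 is (2,2) = 124 − 80 = 44.
The remaining cell in column 4 is (1,4) = 124 − 86 = 38.
From row 1, 124 − (16 + 46 + 38) gives (1,1) = 24.
From row 2, 124 − (36 + 44 + 26) gives (2,3) = 18.
The remaining cell in column 1 is (3,1) = 124 − 102 = 22.
From column 3, 124 − (46 + 18 + 20) gives (3,3) = 40.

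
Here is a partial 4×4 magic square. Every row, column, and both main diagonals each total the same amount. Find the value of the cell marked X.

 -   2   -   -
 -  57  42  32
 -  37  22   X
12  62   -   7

Column 2 is complete and sums to 158; that is the magic constant.
Using row 2: 57 + 42 + 32 + ? → (2,1) = 158 − 131 = 27.
Row 4: 12 + 62 + 7 + ? = 158, so (4,3) = 77.
Column 3: 42 + 22 + 77 + ? = 158, so (1,3) = 17.
Main diagonal: 57 + 22 + 7 + ? = 158, so (1,1) = 72.
Using anti-diagonal: 42 + 37 + 12 + ? → (1,4) = 158 − 91 = 67.
Column 1 must total 158; the given cells sum to 111, so (3,1) = 47.
Using column 4: 67 + 32 + 7 + ? → (3,4) = 158 − 106 = 52.

52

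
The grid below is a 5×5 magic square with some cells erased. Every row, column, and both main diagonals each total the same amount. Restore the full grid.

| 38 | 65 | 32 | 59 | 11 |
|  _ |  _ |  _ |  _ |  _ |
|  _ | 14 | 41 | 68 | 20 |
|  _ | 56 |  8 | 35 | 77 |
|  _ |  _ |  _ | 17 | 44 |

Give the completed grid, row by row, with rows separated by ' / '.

Row 1 is already complete: 38 + 65 + 32 + 59 + 11 = 205, so that is the magic constant.
From row 3, 205 − (14 + 41 + 68 + 20) gives (3,1) = 62.
Row 4 must total 205; the given cells sum to 176, so (4,1) = 29.
Column 4: 59 + 68 + 35 + 17 + ? = 205, so (2,4) = 26.
From column 5, 205 − (11 + 20 + 77 + 44) gives (2,5) = 53.
Main diagonal needs 205; the known cells sum to 158, so (2,2) = 47.
Using anti-diagonal: 11 + 26 + 41 + 56 + ? → (5,1) = 205 − 134 = 71.
Column 1 must total 205; the given cells sum to 200, so (2,1) = 5.
Column 2: 65 + 47 + 14 + 56 + ? = 205, so (5,2) = 23.
Row 2 needs 205; the known cells sum to 131, so (2,3) = 74.
Row 5: 71 + 23 + 17 + 44 + ? = 205, so (5,3) = 50.

38 65 32 59 11 / 5 47 74 26 53 / 62 14 41 68 20 / 29 56 8 35 77 / 71 23 50 17 44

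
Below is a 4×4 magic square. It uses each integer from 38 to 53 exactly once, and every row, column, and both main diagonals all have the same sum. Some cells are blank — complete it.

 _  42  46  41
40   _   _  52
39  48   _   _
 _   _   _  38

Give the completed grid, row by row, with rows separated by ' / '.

The entries are 38 through 53, which sum to 728, so each line sums to 728/4 = 182.
The remaining cell in row 1 is (1,1) = 182 − 129 = 53.
Column 1 must total 182; the given cells sum to 132, so (4,1) = 50.
Column 4 must total 182; the given cells sum to 131, so (3,4) = 51.
The remaining cell in anti-diagonal is (2,3) = 182 − 139 = 43.
Using row 2: 40 + 43 + 52 + ? → (2,2) = 182 − 135 = 47.
From row 3, 182 − (39 + 48 + 51) gives (3,3) = 44.
Column 2 needs 182; the known cells sum to 137, so (4,2) = 45.
Column 3 must total 182; the given cells sum to 133, so (4,3) = 49.

53 42 46 41 / 40 47 43 52 / 39 48 44 51 / 50 45 49 38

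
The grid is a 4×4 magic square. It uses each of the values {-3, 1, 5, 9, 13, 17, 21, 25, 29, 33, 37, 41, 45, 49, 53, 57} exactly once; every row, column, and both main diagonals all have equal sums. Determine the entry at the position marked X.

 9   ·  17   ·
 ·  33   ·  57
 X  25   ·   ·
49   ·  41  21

37

The 16 entries sum to 432, so each line sums to 432/4 = 108.
From row 4, 108 − (49 + 41 + 21) gives (4,2) = -3.
Using column 2: 33 + 25 + (-3) + ? → (1,2) = 108 − 55 = 53.
Using main diagonal: 9 + 33 + 21 + ? → (3,3) = 108 − 63 = 45.
Row 1 needs 108; the known cells sum to 79, so (1,4) = 29.
The remaining cell in column 3 is (2,3) = 108 − 103 = 5.
Column 4 must total 108; the given cells sum to 107, so (3,4) = 1.
Using row 2: 33 + 5 + 57 + ? → (2,1) = 108 − 95 = 13.
From row 3, 108 − (25 + 45 + 1) gives (3,1) = 37.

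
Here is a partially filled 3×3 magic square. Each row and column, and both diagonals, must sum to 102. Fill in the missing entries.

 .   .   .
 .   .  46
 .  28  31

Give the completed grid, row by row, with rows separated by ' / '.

37 40 25 / 22 34 46 / 43 28 31

Row 3: 28 + 31 + ? = 102, so (3,1) = 43.
The remaining cell in column 3 is (1,3) = 102 − 77 = 25.
Anti-diagonal must total 102; the given cells sum to 68, so (2,2) = 34.
Row 2: 34 + 46 + ? = 102, so (2,1) = 22.
Column 1 must total 102; the given cells sum to 65, so (1,1) = 37.
The remaining cell in column 2 is (1,2) = 102 − 62 = 40.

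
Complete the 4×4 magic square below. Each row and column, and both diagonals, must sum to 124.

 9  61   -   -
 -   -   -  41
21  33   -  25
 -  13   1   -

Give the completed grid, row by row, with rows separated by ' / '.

9 61 49 5 / 37 17 29 41 / 21 33 45 25 / 57 13 1 53

From row 3, 124 − (21 + 33 + 25) gives (3,3) = 45.
Column 2: 61 + 33 + 13 + ? = 124, so (2,2) = 17.
Main diagonal: 9 + 17 + 45 + ? = 124, so (4,4) = 53.
Row 4: 13 + 1 + 53 + ? = 124, so (4,1) = 57.
Column 1 must total 124; the given cells sum to 87, so (2,1) = 37.
Column 4: 41 + 25 + 53 + ? = 124, so (1,4) = 5.
Anti-diagonal must total 124; the given cells sum to 95, so (2,3) = 29.
Using row 1: 9 + 61 + 5 + ? → (1,3) = 124 − 75 = 49.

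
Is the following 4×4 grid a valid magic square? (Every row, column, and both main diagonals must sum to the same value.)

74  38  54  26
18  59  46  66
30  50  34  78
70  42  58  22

Row 1: 74 + 38 + 54 + 26 = 192.
Row 2: 18 + 59 + 46 + 66 = 189.
Row 3: 30 + 50 + 34 + 78 = 192.
Row 4: 70 + 42 + 58 + 22 = 192.
Column 1: 74 + 18 + 30 + 70 = 192.
Column 2: 38 + 59 + 50 + 42 = 189.
Column 3: 54 + 46 + 34 + 58 = 192.
Column 4: 26 + 66 + 78 + 22 = 192.
Main diagonal: 74 + 59 + 34 + 22 = 189.
Anti-diagonal: 26 + 46 + 50 + 70 = 192.

No — column 1 sums to 192 but main diagonal sums to 189.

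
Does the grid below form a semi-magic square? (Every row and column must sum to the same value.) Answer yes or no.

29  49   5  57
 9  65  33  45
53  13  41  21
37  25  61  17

No — row 3 sums to 128 but row 1 sums to 140.

Row 1: 29 + 49 + 5 + 57 = 140.
Row 2: 9 + 65 + 33 + 45 = 152.
Row 3: 53 + 13 + 41 + 21 = 128.
Row 4: 37 + 25 + 61 + 17 = 140.
Column 1: 29 + 9 + 53 + 37 = 128.
Column 2: 49 + 65 + 13 + 25 = 152.
Column 3: 5 + 33 + 41 + 61 = 140.
Column 4: 57 + 45 + 21 + 17 = 140.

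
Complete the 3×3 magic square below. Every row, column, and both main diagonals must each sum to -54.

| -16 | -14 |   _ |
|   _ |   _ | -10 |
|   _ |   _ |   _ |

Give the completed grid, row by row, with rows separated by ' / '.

Row 1: -16 + (-14) + ? = -54, so (1,3) = -24.
Column 3 must total -54; the given cells sum to -34, so (3,3) = -20.
From main diagonal, -54 − (-16 + (-20)) gives (2,2) = -18.
Anti-diagonal must total -54; the given cells sum to -42, so (3,1) = -12.
The remaining cell in row 2 is (2,1) = -54 − (-28) = -26.
From row 3, -54 − (-12 + (-20)) gives (3,2) = -22.

-16 -14 -24 / -26 -18 -10 / -12 -22 -20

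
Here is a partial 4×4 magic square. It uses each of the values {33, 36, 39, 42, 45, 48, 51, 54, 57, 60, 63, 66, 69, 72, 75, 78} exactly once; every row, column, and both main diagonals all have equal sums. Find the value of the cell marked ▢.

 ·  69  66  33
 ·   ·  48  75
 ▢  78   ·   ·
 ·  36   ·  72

45

The 16 entries sum to 888, so each line sums to 888/4 = 222.
Using row 1: 69 + 66 + 33 + ? → (1,1) = 222 − 168 = 54.
Column 2: 69 + 78 + 36 + ? = 222, so (2,2) = 39.
Column 4 needs 222; the known cells sum to 180, so (3,4) = 42.
From main diagonal, 222 − (54 + 39 + 72) gives (3,3) = 57.
Anti-diagonal needs 222; the known cells sum to 159, so (4,1) = 63.
Row 2 must total 222; the given cells sum to 162, so (2,1) = 60.
Using row 3: 78 + 57 + 42 + ? → (3,1) = 222 − 177 = 45.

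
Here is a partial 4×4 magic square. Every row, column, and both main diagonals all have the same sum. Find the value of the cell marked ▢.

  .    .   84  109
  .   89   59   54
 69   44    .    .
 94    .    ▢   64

49

Anti-diagonal is complete and sums to 306; that is the magic constant.
The remaining cell in row 2 is (2,1) = 306 − 202 = 104.
From column 1, 306 − (104 + 69 + 94) gives (1,1) = 39.
The remaining cell in column 4 is (3,4) = 306 − 227 = 79.
Main diagonal must total 306; the given cells sum to 192, so (3,3) = 114.
Row 1: 39 + 84 + 109 + ? = 306, so (1,2) = 74.
From column 2, 306 − (74 + 89 + 44) gives (4,2) = 99.
From column 3, 306 − (84 + 59 + 114) gives (4,3) = 49.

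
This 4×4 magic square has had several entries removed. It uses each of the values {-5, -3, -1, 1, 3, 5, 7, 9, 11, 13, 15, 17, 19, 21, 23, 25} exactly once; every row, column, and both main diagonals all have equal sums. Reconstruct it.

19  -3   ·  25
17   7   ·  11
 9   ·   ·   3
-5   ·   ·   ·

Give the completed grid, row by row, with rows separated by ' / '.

19 -3 -1 25 / 17 7 5 11 / 9 15 13 3 / -5 21 23 1

The 16 entries sum to 160, so each line sums to 160/4 = 40.
Using row 1: 19 + (-3) + 25 + ? → (1,3) = 40 − 41 = -1.
Using row 2: 17 + 7 + 11 + ? → (2,3) = 40 − 35 = 5.
Column 4 must total 40; the given cells sum to 39, so (4,4) = 1.
The remaining cell in main diagonal is (3,3) = 40 − 27 = 13.
Using anti-diagonal: 25 + 5 + (-5) + ? → (3,2) = 40 − 25 = 15.
Column 2: -3 + 7 + 15 + ? = 40, so (4,2) = 21.
The remaining cell in column 3 is (4,3) = 40 − 17 = 23.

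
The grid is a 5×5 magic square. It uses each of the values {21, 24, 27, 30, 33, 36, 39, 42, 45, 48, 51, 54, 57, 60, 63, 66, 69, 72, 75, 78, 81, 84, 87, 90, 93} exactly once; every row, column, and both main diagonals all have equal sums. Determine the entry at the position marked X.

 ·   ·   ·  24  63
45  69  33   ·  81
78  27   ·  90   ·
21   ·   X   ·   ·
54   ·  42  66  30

The 25 entries sum to 1425, so each line sums to 1425/5 = 285.
From row 2, 285 − (45 + 69 + 33 + 81) gives (2,4) = 57.
The remaining cell in row 5 is (5,2) = 285 − 192 = 93.
The remaining cell in column 1 is (1,1) = 285 − 198 = 87.
The remaining cell in column 4 is (4,4) = 285 − 237 = 48.
Main diagonal: 87 + 69 + 48 + 30 + ? = 285, so (3,3) = 51.
Anti-diagonal must total 285; the given cells sum to 225, so (4,2) = 60.
Using row 3: 78 + 27 + 51 + 90 + ? → (3,5) = 285 − 246 = 39.
Using column 2: 69 + 27 + 60 + 93 + ? → (1,2) = 285 − 249 = 36.
Column 5 must total 285; the given cells sum to 213, so (4,5) = 72.
The remaining cell in row 1 is (1,3) = 285 − 210 = 75.
Row 4 must total 285; the given cells sum to 201, so (4,3) = 84.

84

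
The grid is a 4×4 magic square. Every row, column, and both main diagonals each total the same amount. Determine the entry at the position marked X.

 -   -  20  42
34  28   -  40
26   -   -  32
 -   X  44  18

Column 4 is complete and sums to 132; that is the magic constant.
Row 2 must total 132; the given cells sum to 102, so (2,3) = 30.
Column 3 must total 132; the given cells sum to 94, so (3,3) = 38.
Main diagonal must total 132; the given cells sum to 84, so (1,1) = 48.
From row 1, 132 − (48 + 20 + 42) gives (1,2) = 22.
Using row 3: 26 + 38 + 32 + ? → (3,2) = 132 − 96 = 36.
Column 1: 48 + 34 + 26 + ? = 132, so (4,1) = 24.
Column 2 needs 132; the known cells sum to 86, so (4,2) = 46.

46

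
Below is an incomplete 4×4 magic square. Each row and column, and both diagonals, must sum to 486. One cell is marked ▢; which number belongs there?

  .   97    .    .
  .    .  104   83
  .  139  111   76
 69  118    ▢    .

Row 3: 139 + 111 + 76 + ? = 486, so (3,1) = 160.
The remaining cell in column 2 is (2,2) = 486 − 354 = 132.
Anti-diagonal must total 486; the given cells sum to 312, so (1,4) = 174.
Row 2 needs 486; the known cells sum to 319, so (2,1) = 167.
Column 1 must total 486; the given cells sum to 396, so (1,1) = 90.
From column 4, 486 − (174 + 83 + 76) gives (4,4) = 153.
Using row 1: 90 + 97 + 174 + ? → (1,3) = 486 − 361 = 125.
Row 4 needs 486; the known cells sum to 340, so (4,3) = 146.

146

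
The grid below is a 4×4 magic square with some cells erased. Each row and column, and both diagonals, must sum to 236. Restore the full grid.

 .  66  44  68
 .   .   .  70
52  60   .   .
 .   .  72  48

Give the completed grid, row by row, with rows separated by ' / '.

Row 1: 66 + 44 + 68 + ? = 236, so (1,1) = 58.
From column 4, 236 − (68 + 70 + 48) gives (3,4) = 50.
Row 3 needs 236; the known cells sum to 162, so (3,3) = 74.
The remaining cell in column 3 is (2,3) = 236 − 190 = 46.
Main diagonal needs 236; the known cells sum to 180, so (2,2) = 56.
Anti-diagonal: 68 + 46 + 60 + ? = 236, so (4,1) = 62.
Row 2 needs 236; the known cells sum to 172, so (2,1) = 64.
Row 4 must total 236; the given cells sum to 182, so (4,2) = 54.

58 66 44 68 / 64 56 46 70 / 52 60 74 50 / 62 54 72 48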